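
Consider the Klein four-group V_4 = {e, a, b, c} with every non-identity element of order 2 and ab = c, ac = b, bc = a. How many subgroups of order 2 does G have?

|G| = 4 and 2 | 4, so subgroups of order 2 are possible by Lagrange.
The subgroups of order 2 are: {e, a}; {e, b}; {e, c}.
So G has 3 subgroups of order 2.

3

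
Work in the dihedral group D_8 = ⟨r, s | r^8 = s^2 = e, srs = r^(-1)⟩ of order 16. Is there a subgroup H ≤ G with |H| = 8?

Yes

8 | 16. A subgroup of order 8 is {e, r, r^2, r^3, r^4, r^5, r^6, r^7}.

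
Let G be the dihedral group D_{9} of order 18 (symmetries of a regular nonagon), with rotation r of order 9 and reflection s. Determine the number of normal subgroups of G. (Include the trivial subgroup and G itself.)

G has 16 subgroups. Checking conjugation-invariance by order — order 1: 1/1 normal; order 2: 0/9 normal; order 3: 1/1 normal; order 6: 0/3 normal; order 9: 1/1 normal; order 18: 1/1 normal.
Total normal subgroups: 4.

4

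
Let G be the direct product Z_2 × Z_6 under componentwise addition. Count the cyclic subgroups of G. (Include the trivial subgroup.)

8

A cyclic subgroup of order d is generated by each of its φ(d) elements of order d, so the cyclic subgroups of order d number (#elements of order d)/φ(d).
Cyclic subgroups by order — order 1: 1; order 2: 3; order 3: 1; order 6: 3.
Total: 8.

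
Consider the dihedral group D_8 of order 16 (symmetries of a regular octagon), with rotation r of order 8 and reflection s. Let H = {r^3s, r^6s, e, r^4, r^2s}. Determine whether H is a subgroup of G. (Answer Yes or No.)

No

|H| = 5 does not divide |G| = 16, so by Lagrange H is not a subgroup.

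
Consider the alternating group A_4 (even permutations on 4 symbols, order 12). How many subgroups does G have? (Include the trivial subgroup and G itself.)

|G| = 12, so by Lagrange every subgroup order divides 12. Divisors: 1, 2, 3, 4, 6, 12.
Subgroups by order — order 1: 1; order 2: 3; order 3: 4; order 4: 1; order 6: 0; order 12: 1.
Total: 1 + 3 + 4 + 1 + 0 + 1 = 10.

10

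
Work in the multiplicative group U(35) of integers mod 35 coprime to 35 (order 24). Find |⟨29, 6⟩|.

4

|⟨29⟩| = 2 and |⟨6⟩| = 2, so |H| is a multiple of lcm(2, 2) = 2 and divides |G| = 24.
Closing under the operation: H = {1, 6, 29, 34}, so |H| = 4.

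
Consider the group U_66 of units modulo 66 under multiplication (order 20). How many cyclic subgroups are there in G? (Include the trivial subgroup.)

Group the elements of G by the cyclic subgroup they generate; each cyclic subgroup of order d accounts for φ(d) elements.
Cyclic subgroups by order — order 1: 1; order 2: 3; order 5: 1; order 10: 3.
Total: 8.

8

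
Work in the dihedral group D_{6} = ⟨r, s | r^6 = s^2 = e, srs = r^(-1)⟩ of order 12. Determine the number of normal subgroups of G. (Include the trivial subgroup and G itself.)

7

G has 16 subgroups. Checking conjugation-invariance by order — order 1: 1/1 normal; order 2: 1/7 normal; order 3: 1/1 normal; order 4: 0/3 normal; order 6: 3/3 normal; order 12: 1/1 normal.
Total normal subgroups: 7.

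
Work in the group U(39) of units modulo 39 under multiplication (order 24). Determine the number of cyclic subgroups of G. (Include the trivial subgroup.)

12

A cyclic subgroup of order d is generated by each of its φ(d) elements of order d, so the cyclic subgroups of order d number (#elements of order d)/φ(d).
Cyclic subgroups by order — order 1: 1; order 2: 3; order 3: 1; order 4: 2; order 6: 3; order 12: 2.
Total: 12.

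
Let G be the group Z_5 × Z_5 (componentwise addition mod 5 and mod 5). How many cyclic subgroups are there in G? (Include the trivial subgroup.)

7

Group the elements of G by the cyclic subgroup they generate; each cyclic subgroup of order d accounts for φ(d) elements.
Cyclic subgroups by order — order 1: 1; order 5: 6.
Total: 7.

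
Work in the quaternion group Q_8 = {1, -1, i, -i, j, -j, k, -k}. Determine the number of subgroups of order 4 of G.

3

|G| = 8 and 4 | 8, so subgroups of order 4 are possible by Lagrange.
The subgroups of order 4 are: {1, -1, i, -i}; {1, -1, j, -j}; {1, -1, k, -k}.
So G has 3 subgroups of order 4.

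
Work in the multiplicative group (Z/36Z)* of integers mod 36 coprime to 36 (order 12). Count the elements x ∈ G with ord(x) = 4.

0

No element of G has order 4 (even though 4 | 12).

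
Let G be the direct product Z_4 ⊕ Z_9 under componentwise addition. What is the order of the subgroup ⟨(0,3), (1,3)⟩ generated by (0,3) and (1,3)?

12

|⟨(0,3)⟩| = 3 and |⟨(1,3)⟩| = 12, so |H| is a multiple of lcm(3, 12) = 12 and divides |G| = 36.
Closing under the operation: H = {(0,0), (0,3), (0,6), (1,0), (1,3), (1,6), (2,0), (2,3), (2,6), (3,0), (3,3), (3,6)}, so |H| = 12.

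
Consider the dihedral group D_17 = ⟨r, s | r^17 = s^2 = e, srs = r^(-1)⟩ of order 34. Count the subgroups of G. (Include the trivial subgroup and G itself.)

|G| = 34, so by Lagrange every subgroup order divides 34. Divisors: 1, 2, 17, 34.
Subgroups by order — order 1: 1; order 2: 17; order 17: 1; order 34: 1.
Total: 1 + 17 + 1 + 1 = 20.

20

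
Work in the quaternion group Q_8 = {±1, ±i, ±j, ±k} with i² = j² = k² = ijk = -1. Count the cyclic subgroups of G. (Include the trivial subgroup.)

5

A cyclic subgroup of order d is generated by each of its φ(d) elements of order d, so the cyclic subgroups of order d number (#elements of order d)/φ(d).
Cyclic subgroups by order — order 1: 1; order 2: 1; order 4: 3.
Total: 5.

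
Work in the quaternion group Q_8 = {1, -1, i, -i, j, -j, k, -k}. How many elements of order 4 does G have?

The elements of order 4 are: i, -i, j, -j, k, -k.
That's 6.

6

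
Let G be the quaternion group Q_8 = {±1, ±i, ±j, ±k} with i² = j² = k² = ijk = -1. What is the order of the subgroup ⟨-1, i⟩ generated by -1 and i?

4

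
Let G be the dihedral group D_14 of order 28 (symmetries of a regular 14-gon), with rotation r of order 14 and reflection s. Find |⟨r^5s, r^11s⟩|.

|⟨r^5s⟩| = 2 and |⟨r^11s⟩| = 2, so |H| is a multiple of lcm(2, 2) = 2 and divides |G| = 28.
Closing under the operation: H = {e, r^2, r^4, r^6, r^8, r^10, r^12, rs, r^3s, r^5s, r^7s, r^9s, r^11s, r^13s}, so |H| = 14.

14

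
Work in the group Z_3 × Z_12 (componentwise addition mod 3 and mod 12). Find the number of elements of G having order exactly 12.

16

An element (a,b) has order lcm(ord(a), ord(b)); count pairs with lcm equal to 12.
Enumerating gives 16 such elements.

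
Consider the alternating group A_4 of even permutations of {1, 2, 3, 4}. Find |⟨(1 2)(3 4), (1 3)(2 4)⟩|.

|⟨(1 2)(3 4)⟩| = 2 and |⟨(1 3)(2 4)⟩| = 2, so |H| is a multiple of lcm(2, 2) = 2 and divides |G| = 12.
Closing under the operation: H = {e, (1 2)(3 4), (1 3)(2 4), (1 4)(2 3)}, so |H| = 4.

4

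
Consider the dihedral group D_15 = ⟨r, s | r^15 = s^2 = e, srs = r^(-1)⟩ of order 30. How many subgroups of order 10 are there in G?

3

|G| = 30 and 10 | 30, so subgroups of order 10 are possible by Lagrange.
The subgroups of order 10 are: {e, r^3, r^6, r^9, r^12, rs, r^4s, r^7s, r^10s, r^13s}; {e, r^3, r^6, r^9, r^12, r^2s, r^5s, r^8s, r^11s, r^14s}; {e, r^3, r^6, r^9, r^12, s, r^3s, r^6s, r^9s, r^12s}.
So G has 3 subgroups of order 10.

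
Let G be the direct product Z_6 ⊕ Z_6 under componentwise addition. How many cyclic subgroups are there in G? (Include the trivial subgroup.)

20

Group the elements of G by the cyclic subgroup they generate; each cyclic subgroup of order d accounts for φ(d) elements.
Cyclic subgroups by order — order 1: 1; order 2: 3; order 3: 4; order 6: 12.
Total: 20.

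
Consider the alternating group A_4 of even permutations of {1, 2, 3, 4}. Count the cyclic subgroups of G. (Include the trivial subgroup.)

Group the elements of G by the cyclic subgroup they generate; each cyclic subgroup of order d accounts for φ(d) elements.
Cyclic subgroups by order — order 1: 1; order 2: 3; order 3: 4.
Total: 8.

8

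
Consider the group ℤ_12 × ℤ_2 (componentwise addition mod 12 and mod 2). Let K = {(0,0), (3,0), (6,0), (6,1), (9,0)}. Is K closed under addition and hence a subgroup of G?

No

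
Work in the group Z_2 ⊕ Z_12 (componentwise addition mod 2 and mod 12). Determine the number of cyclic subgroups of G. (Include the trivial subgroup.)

12

A cyclic subgroup of order d is generated by each of its φ(d) elements of order d, so the cyclic subgroups of order d number (#elements of order d)/φ(d).
Cyclic subgroups by order — order 1: 1; order 2: 3; order 3: 1; order 4: 2; order 6: 3; order 12: 2.
Total: 12.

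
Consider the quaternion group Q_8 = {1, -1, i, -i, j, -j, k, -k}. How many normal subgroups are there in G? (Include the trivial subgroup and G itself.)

6

G has 6 subgroups. Checking conjugation-invariance by order — order 1: 1/1 normal; order 2: 1/1 normal; order 4: 3/3 normal; order 8: 1/1 normal.
Total normal subgroups: 6.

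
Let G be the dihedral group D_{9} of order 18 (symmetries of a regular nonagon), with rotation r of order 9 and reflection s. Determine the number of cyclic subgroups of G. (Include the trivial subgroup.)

A cyclic subgroup of order d is generated by each of its φ(d) elements of order d, so the cyclic subgroups of order d number (#elements of order d)/φ(d).
Cyclic subgroups by order — order 1: 1; order 2: 9; order 3: 1; order 9: 1.
Total: 12.

12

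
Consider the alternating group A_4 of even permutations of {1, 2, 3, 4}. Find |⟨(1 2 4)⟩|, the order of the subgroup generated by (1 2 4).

3

Computing powers of (1 2 4): the smallest k with ((1 2 4))^k = e is k = 3.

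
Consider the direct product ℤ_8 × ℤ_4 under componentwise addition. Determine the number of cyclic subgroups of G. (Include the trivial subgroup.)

14

Group the elements of G by the cyclic subgroup they generate; each cyclic subgroup of order d accounts for φ(d) elements.
Cyclic subgroups by order — order 1: 1; order 2: 3; order 4: 6; order 8: 4.
Total: 14.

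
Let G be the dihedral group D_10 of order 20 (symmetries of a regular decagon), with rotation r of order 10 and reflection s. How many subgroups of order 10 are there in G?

3

|G| = 20 and 10 | 20, so subgroups of order 10 are possible by Lagrange.
The subgroups of order 10 are: {e, r, r^2, r^3, r^4, r^5, r^6, r^7, r^8, r^9}; {e, r^2, r^4, r^6, r^8, s, r^2s, r^4s, r^6s, r^8s}; {e, r^2, r^4, r^6, r^8, rs, r^3s, r^5s, r^7s, r^9s}.
So G has 3 subgroups of order 10.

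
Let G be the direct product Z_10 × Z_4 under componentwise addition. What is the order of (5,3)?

4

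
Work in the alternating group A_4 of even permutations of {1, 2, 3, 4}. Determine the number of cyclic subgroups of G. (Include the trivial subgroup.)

8

A cyclic subgroup of order d is generated by each of its φ(d) elements of order d, so the cyclic subgroups of order d number (#elements of order d)/φ(d).
Cyclic subgroups by order — order 1: 1; order 2: 3; order 3: 4.
Total: 8.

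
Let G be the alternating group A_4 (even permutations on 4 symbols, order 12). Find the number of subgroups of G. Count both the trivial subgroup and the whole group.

10

|G| = 12, so by Lagrange every subgroup order divides 12. Divisors: 1, 2, 3, 4, 6, 12.
Subgroups by order — order 1: 1; order 2: 3; order 3: 4; order 4: 1; order 6: 0; order 12: 1.
Total: 1 + 3 + 4 + 1 + 0 + 1 = 10.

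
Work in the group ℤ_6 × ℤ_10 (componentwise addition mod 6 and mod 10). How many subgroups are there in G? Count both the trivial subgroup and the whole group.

|G| = 60, so by Lagrange every subgroup order divides 60. Divisors: 1, 2, 3, 4, 5, 6, 10, 12, 15, 20, 30, 60.
Subgroups by order — order 1: 1; order 2: 3; order 3: 1; order 4: 1; order 5: 1; order 6: 3; order 10: 3; order 12: 1; order 15: 1; order 20: 1; order 30: 3; order 60: 1.
Total: 1 + 3 + 1 + 1 + 1 + 3 + 3 + 1 + 1 + 1 + 3 + 1 = 20.

20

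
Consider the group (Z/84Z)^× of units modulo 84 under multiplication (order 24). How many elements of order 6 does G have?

14

Enumerating element orders in G gives 14 elements of order 6.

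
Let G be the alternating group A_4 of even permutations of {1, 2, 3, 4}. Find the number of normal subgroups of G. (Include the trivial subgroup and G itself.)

3

G has 10 subgroups. Checking conjugation-invariance by order — order 1: 1/1 normal; order 2: 0/3 normal; order 3: 0/4 normal; order 4: 1/1 normal; order 12: 1/1 normal.
Total normal subgroups: 3.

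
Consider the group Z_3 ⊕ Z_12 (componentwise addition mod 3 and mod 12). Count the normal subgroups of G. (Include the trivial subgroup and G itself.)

G is abelian, so every subgroup is normal.
G has 18 subgroups in total, hence 18 normal subgroups.

18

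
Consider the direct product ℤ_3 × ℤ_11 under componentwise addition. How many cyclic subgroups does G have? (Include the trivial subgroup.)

4

Group the elements of G by the cyclic subgroup they generate; each cyclic subgroup of order d accounts for φ(d) elements.
Cyclic subgroups by order — order 1: 1; order 3: 1; order 11: 1; order 33: 1.
Total: 4.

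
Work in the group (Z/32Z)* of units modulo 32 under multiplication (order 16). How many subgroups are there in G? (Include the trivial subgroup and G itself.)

|G| = 16, so by Lagrange every subgroup order divides 16. Divisors: 1, 2, 4, 8, 16.
Subgroups by order — order 1: 1; order 2: 3; order 4: 3; order 8: 3; order 16: 1.
Total: 1 + 3 + 3 + 3 + 1 = 11.

11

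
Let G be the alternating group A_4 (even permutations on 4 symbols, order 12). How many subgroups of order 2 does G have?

3

|G| = 12 and 2 | 12, so subgroups of order 2 are possible by Lagrange.
The subgroups of order 2 are: {e, (1 2)(3 4)}; {e, (1 3)(2 4)}; {e, (1 4)(2 3)}.
So G has 3 subgroups of order 2.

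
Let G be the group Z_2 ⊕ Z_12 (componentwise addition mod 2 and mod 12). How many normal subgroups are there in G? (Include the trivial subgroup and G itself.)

G is abelian, so every subgroup is normal.
G has 16 subgroups in total, hence 16 normal subgroups.

16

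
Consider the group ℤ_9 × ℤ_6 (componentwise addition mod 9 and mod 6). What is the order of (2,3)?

18

The order of (2,3) in Z_9 × Z_6 is lcm(ord(2) in Z_9, ord(3) in Z_6).
ord(2) = 9 and ord(3) = 2, so |⟨(2,3)⟩| = lcm(9, 2) = 18.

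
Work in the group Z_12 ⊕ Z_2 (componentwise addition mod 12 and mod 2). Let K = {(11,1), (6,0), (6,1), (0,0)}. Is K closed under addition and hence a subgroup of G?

(11,1) ∈ K but its inverse (1,1) ∉ K, so K is not a subgroup.

No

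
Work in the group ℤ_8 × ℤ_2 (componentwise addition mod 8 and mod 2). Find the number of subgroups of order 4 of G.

|G| = 16 and 4 | 16, so subgroups of order 4 are possible by Lagrange.
The subgroups of order 4 are: {(0,0), (0,1), (4,0), (4,1)}; {(0,0), (2,0), (4,0), (6,0)}; {(0,0), (2,1), (4,0), (6,1)}.
So G has 3 subgroups of order 4.

3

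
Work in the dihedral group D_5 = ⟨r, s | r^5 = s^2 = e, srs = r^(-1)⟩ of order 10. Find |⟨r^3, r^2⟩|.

5

|⟨r^3⟩| = 5 and |⟨r^2⟩| = 5, so |H| is a multiple of lcm(5, 5) = 5 and divides |G| = 10.
Closing under the operation: H = {e, r, r^2, r^3, r^4}, so |H| = 5.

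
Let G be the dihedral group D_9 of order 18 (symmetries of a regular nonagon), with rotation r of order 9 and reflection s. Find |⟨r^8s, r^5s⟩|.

6

|⟨r^8s⟩| = 2 and |⟨r^5s⟩| = 2, so |H| is a multiple of lcm(2, 2) = 2 and divides |G| = 18.
Closing under the operation: H = {e, r^3, r^6, r^2s, r^5s, r^8s}, so |H| = 6.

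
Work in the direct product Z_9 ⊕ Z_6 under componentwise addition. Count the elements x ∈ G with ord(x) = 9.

18

An element (a,b) has order lcm(ord(a), ord(b)); count pairs with lcm equal to 9.
Enumerating gives 18 such elements.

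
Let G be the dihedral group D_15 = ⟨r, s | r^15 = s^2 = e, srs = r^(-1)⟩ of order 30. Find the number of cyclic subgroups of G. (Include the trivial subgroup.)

Group the elements of G by the cyclic subgroup they generate; each cyclic subgroup of order d accounts for φ(d) elements.
Cyclic subgroups by order — order 1: 1; order 2: 15; order 3: 1; order 5: 1; order 15: 1.
Total: 19.

19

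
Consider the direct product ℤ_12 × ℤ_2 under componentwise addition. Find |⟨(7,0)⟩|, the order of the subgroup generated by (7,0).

12

The order of (7,0) in Z_12 × Z_2 is lcm(ord(7) in Z_12, ord(0) in Z_2).
ord(7) = 12 and ord(0) = 1, so |⟨(7,0)⟩| = lcm(12, 1) = 12.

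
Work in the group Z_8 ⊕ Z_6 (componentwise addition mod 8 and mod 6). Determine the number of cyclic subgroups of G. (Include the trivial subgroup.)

16

A cyclic subgroup of order d is generated by each of its φ(d) elements of order d, so the cyclic subgroups of order d number (#elements of order d)/φ(d).
Cyclic subgroups by order — order 1: 1; order 2: 3; order 3: 1; order 4: 2; order 6: 3; order 8: 2; order 12: 2; order 24: 2.
Total: 16.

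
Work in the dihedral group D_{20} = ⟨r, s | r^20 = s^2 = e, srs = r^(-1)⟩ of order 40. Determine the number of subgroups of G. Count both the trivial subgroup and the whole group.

|G| = 40, so by Lagrange every subgroup order divides 40. Divisors: 1, 2, 4, 5, 8, 10, 20, 40.
Subgroups by order — order 1: 1; order 2: 21; order 4: 11; order 5: 1; order 8: 5; order 10: 5; order 20: 3; order 40: 1.
Total: 1 + 21 + 11 + 1 + 5 + 5 + 3 + 1 = 48.

48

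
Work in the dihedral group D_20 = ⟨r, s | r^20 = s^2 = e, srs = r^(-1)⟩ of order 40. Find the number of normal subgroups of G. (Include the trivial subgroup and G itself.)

9

G has 48 subgroups. Checking conjugation-invariance by order — order 1: 1/1 normal; order 2: 1/21 normal; order 4: 1/11 normal; order 5: 1/1 normal; order 8: 0/5 normal; order 10: 1/5 normal; order 20: 3/3 normal; order 40: 1/1 normal.
Total normal subgroups: 9.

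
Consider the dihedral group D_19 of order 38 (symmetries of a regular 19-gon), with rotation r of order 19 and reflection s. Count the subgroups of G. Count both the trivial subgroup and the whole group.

22

|G| = 38, so by Lagrange every subgroup order divides 38. Divisors: 1, 2, 19, 38.
Subgroups by order — order 1: 1; order 2: 19; order 19: 1; order 38: 1.
Total: 1 + 19 + 1 + 1 = 22.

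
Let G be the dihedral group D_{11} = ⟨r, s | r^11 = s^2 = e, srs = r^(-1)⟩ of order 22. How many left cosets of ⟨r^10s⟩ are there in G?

|⟨r^10s⟩| = 2 and |G| = 22.
By Lagrange, [G : H] = |G|/|H| = 22/2 = 11.

11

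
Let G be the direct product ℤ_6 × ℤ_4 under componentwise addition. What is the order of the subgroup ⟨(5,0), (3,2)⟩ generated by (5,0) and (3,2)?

|⟨(5,0)⟩| = 6 and |⟨(3,2)⟩| = 2, so |H| is a multiple of lcm(6, 2) = 6 and divides |G| = 24.
Closing under the operation: H = {(0,0), (0,2), (1,0), (1,2), (2,0), (2,2), (3,0), (3,2), (4,0), (4,2), (5,0), (5,2)}, so |H| = 12.

12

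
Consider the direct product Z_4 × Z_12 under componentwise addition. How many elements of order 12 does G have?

24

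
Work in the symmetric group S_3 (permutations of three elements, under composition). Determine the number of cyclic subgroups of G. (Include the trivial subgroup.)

A cyclic subgroup of order d is generated by each of its φ(d) elements of order d, so the cyclic subgroups of order d number (#elements of order d)/φ(d).
Cyclic subgroups by order — order 1: 1; order 2: 3; order 3: 1.
Total: 5.

5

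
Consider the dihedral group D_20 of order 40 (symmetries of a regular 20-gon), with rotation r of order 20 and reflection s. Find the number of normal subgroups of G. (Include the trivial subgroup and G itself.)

G has 48 subgroups. Checking conjugation-invariance by order — order 1: 1/1 normal; order 2: 1/21 normal; order 4: 1/11 normal; order 5: 1/1 normal; order 8: 0/5 normal; order 10: 1/5 normal; order 20: 3/3 normal; order 40: 1/1 normal.
Total normal subgroups: 9.

9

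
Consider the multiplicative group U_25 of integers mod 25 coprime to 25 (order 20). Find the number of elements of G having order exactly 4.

2

The elements of order 4 are: 7, 18.
That's 2.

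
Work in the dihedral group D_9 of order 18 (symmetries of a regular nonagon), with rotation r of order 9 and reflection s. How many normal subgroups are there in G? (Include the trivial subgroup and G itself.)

4

G has 16 subgroups. Checking conjugation-invariance by order — order 1: 1/1 normal; order 2: 0/9 normal; order 3: 1/1 normal; order 6: 0/3 normal; order 9: 1/1 normal; order 18: 1/1 normal.
Total normal subgroups: 4.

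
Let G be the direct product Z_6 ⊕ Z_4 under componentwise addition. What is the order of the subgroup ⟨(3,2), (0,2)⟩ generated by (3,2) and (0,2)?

|⟨(3,2)⟩| = 2 and |⟨(0,2)⟩| = 2, so |H| is a multiple of lcm(2, 2) = 2 and divides |G| = 24.
Closing under the operation: H = {(0,0), (0,2), (3,0), (3,2)}, so |H| = 4.

4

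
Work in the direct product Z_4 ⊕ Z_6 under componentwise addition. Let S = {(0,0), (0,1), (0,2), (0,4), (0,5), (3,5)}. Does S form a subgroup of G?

(3,5) ∈ S but its inverse (1,1) ∉ S, so S is not a subgroup.

No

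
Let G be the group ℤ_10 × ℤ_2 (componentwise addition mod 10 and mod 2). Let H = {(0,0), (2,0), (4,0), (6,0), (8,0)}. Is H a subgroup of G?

|H| = 5 divides |G| = 20, consistent with Lagrange.
H contains the identity, every element's inverse is in H, and H is closed under +: it is a subgroup.
In fact H = ⟨(4,0)⟩.

Yes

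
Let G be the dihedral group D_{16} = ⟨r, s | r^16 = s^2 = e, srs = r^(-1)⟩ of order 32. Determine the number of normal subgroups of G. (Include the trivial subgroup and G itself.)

8

G has 36 subgroups. Checking conjugation-invariance by order — order 1: 1/1 normal; order 2: 1/17 normal; order 4: 1/9 normal; order 8: 1/5 normal; order 16: 3/3 normal; order 32: 1/1 normal.
Total normal subgroups: 8.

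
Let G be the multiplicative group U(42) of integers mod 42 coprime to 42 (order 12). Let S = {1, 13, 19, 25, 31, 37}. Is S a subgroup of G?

|S| = 6 divides |G| = 12, consistent with Lagrange.
S contains the identity, every element's inverse is in S, and S is closed under ·: it is a subgroup.
In fact S = ⟨19⟩.

Yes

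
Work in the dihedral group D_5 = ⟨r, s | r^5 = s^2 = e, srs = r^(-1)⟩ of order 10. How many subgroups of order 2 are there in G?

5

|G| = 10 and 2 | 10, so subgroups of order 2 are possible by Lagrange.
The subgroups of order 2 are: {e, r^2s}; {e, r^3s}; {e, r^4s}; {e, rs}; … (5 in all).
So G has 5 subgroups of order 2.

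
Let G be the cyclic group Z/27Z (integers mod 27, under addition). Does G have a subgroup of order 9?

Yes

9 | 27. A subgroup of order 9 is {0, 3, 6, 9, 12, 15, 18, 21, 24}.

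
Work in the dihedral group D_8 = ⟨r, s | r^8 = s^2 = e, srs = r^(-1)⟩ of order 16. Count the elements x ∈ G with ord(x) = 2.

9

Enumerating element orders in G gives 9 elements of order 2.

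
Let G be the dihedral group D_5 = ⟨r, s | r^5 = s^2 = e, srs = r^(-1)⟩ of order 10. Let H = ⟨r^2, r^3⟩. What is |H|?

5

|⟨r^2⟩| = 5 and |⟨r^3⟩| = 5, so |H| is a multiple of lcm(5, 5) = 5 and divides |G| = 10.
Closing under the operation: H = {e, r, r^2, r^3, r^4}, so |H| = 5.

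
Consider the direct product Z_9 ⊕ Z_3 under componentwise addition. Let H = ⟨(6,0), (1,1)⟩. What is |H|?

9

|⟨(6,0)⟩| = 3 and |⟨(1,1)⟩| = 9, so |H| is a multiple of lcm(3, 9) = 9 and divides |G| = 27.
Closing under the operation: H = {(0,0), (1,1), (2,2), (3,0), (4,1), (5,2), (6,0), (7,1), (8,2)}, so |H| = 9.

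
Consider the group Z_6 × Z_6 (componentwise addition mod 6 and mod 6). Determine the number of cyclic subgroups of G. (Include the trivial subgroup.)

20

Each element a generates a cyclic subgroup ⟨a⟩; distinct elements may generate the same one (a cyclic group of order d has φ(d) generators).
Cyclic subgroups by order — order 1: 1; order 2: 3; order 3: 4; order 6: 12.
Total: 20.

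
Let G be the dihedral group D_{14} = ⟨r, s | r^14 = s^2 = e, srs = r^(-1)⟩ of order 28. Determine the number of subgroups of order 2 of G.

|G| = 28 and 2 | 28, so subgroups of order 2 are possible by Lagrange.
The subgroups of order 2 are: {e, r^10s}; {e, r^11s}; {e, r^12s}; {e, r^13s}; … (15 in all).
So G has 15 subgroups of order 2.

15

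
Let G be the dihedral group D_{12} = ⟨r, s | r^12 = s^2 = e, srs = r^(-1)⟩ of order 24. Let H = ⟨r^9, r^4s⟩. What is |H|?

|⟨r^9⟩| = 4 and |⟨r^4s⟩| = 2, so |H| is a multiple of lcm(4, 2) = 4 and divides |G| = 24.
Closing under the operation: H = {e, r^3, r^6, r^9, rs, r^4s, r^7s, r^10s}, so |H| = 8.

8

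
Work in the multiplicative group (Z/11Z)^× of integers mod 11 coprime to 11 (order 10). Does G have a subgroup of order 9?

No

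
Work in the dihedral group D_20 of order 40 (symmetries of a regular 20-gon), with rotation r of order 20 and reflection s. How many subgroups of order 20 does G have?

|G| = 40 and 20 | 40, so subgroups of order 20 are possible by Lagrange.
The subgroups of order 20 are: {e, r, r^2, r^3, r^4, r^5, r^6, r^7, r^8, r^9, r^10, r^11, r^12, r^13, r^14, r^15, r^16, r^17, r^18, r^19}; {e, r^2, r^4, r^6, r^8, r^10, r^12, r^14, r^16, r^18, s, r^2s, r^4s, r^6s, r^8s, r^10s, r^12s, r^14s, r^16s, r^18s}; {e, r^2, r^4, r^6, r^8, r^10, r^12, r^14, r^16, r^18, rs, r^3s, r^5s, r^7s, r^9s, r^11s, r^13s, r^15s, r^17s, r^19s}.
So G has 3 subgroups of order 20.

3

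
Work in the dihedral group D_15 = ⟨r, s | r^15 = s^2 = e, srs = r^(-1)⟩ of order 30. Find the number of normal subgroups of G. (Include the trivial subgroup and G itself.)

G has 28 subgroups. Checking conjugation-invariance by order — order 1: 1/1 normal; order 2: 0/15 normal; order 3: 1/1 normal; order 5: 1/1 normal; order 6: 0/5 normal; order 10: 0/3 normal; order 15: 1/1 normal; order 30: 1/1 normal.
Total normal subgroups: 5.

5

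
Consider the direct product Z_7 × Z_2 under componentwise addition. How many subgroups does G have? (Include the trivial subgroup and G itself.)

4

|G| = 14, so by Lagrange every subgroup order divides 14. Divisors: 1, 2, 7, 14.
Subgroups by order — order 1: 1; order 2: 1; order 7: 1; order 14: 1.
Total: 1 + 1 + 1 + 1 = 4.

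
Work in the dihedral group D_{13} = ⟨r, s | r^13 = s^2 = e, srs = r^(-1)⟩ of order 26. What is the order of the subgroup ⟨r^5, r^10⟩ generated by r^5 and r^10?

13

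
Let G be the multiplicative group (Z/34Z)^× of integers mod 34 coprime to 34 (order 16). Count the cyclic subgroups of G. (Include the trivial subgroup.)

A cyclic subgroup of order d is generated by each of its φ(d) elements of order d, so the cyclic subgroups of order d number (#elements of order d)/φ(d).
Cyclic subgroups by order — order 1: 1; order 2: 1; order 4: 1; order 8: 1; order 16: 1.
Total: 5.

5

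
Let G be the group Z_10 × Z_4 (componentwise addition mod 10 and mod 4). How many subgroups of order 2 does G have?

3

|G| = 40 and 2 | 40, so subgroups of order 2 are possible by Lagrange.
The subgroups of order 2 are: {(0,0), (0,2)}; {(0,0), (5,0)}; {(0,0), (5,2)}.
So G has 3 subgroups of order 2.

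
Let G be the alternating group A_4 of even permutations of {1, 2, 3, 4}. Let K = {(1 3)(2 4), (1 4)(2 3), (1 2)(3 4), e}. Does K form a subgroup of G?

Yes

|K| = 4 divides |G| = 12, consistent with Lagrange.
K contains the identity, every element's inverse is in K, and K is closed under ∘: it is a subgroup.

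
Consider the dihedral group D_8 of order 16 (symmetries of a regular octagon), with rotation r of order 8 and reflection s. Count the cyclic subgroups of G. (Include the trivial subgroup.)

12

Each element a generates a cyclic subgroup ⟨a⟩; distinct elements may generate the same one (a cyclic group of order d has φ(d) generators).
Cyclic subgroups by order — order 1: 1; order 2: 9; order 4: 1; order 8: 1.
Total: 12.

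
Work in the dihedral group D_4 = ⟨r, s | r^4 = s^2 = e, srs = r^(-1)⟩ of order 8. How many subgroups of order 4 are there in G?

3

|G| = 8 and 4 | 8, so subgroups of order 4 are possible by Lagrange.
The subgroups of order 4 are: {e, r, r^2, r^3}; {e, r^2, s, r^2s}; {e, r^2, rs, r^3s}.
So G has 3 subgroups of order 4.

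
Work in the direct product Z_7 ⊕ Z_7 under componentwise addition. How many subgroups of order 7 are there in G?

|G| = 49 and 7 | 49, so subgroups of order 7 are possible by Lagrange.
The subgroups of order 7 are: {(0,0), (0,1), (0,2), (0,3), (0,4), (0,5), (0,6)}; {(0,0), (1,0), (2,0), (3,0), (4,0), (5,0), (6,0)}; {(0,0), (1,1), (2,2), (3,3), (4,4), (5,5), (6,6)}; {(0,0), (1,2), (2,4), (3,6), (4,1), (5,3), (6,5)}; … (8 in all).
So G has 8 subgroups of order 7.

8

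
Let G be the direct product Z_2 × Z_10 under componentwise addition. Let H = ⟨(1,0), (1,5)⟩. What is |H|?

4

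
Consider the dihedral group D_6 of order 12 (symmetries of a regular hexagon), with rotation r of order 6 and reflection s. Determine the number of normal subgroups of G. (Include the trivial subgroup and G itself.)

7

G has 16 subgroups. Checking conjugation-invariance by order — order 1: 1/1 normal; order 2: 1/7 normal; order 3: 1/1 normal; order 4: 0/3 normal; order 6: 3/3 normal; order 12: 1/1 normal.
Total normal subgroups: 7.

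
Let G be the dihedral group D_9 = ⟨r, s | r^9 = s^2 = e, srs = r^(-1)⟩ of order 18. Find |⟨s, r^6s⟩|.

6

|⟨s⟩| = 2 and |⟨r^6s⟩| = 2, so |H| is a multiple of lcm(2, 2) = 2 and divides |G| = 18.
Closing under the operation: H = {e, r^3, r^6, s, r^3s, r^6s}, so |H| = 6.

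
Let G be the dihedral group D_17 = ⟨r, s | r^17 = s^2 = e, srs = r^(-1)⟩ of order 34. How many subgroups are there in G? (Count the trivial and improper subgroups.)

20

|G| = 34, so by Lagrange every subgroup order divides 34. Divisors: 1, 2, 17, 34.
Subgroups by order — order 1: 1; order 2: 17; order 17: 1; order 34: 1.
Total: 1 + 17 + 1 + 1 = 20.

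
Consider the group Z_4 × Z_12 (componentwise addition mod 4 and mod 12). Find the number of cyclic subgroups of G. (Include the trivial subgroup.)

20

A cyclic subgroup of order d is generated by each of its φ(d) elements of order d, so the cyclic subgroups of order d number (#elements of order d)/φ(d).
Cyclic subgroups by order — order 1: 1; order 2: 3; order 3: 1; order 4: 6; order 6: 3; order 12: 6.
Total: 20.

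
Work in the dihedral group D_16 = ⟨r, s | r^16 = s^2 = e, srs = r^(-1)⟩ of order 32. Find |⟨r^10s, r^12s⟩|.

|⟨r^10s⟩| = 2 and |⟨r^12s⟩| = 2, so |H| is a multiple of lcm(2, 2) = 2 and divides |G| = 32.
Closing under the operation: H = {e, r^2, r^4, r^6, r^8, r^10, r^12, r^14, s, r^2s, r^4s, r^6s, r^8s, r^10s, r^12s, r^14s}, so |H| = 16.

16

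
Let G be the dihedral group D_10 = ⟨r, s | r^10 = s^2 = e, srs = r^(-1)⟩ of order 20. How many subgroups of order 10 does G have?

|G| = 20 and 10 | 20, so subgroups of order 10 are possible by Lagrange.
The subgroups of order 10 are: {e, r, r^2, r^3, r^4, r^5, r^6, r^7, r^8, r^9}; {e, r^2, r^4, r^6, r^8, s, r^2s, r^4s, r^6s, r^8s}; {e, r^2, r^4, r^6, r^8, rs, r^3s, r^5s, r^7s, r^9s}.
So G has 3 subgroups of order 10.

3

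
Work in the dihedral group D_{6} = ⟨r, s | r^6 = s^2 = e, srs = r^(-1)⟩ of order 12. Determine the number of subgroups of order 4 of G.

3

|G| = 12 and 4 | 12, so subgroups of order 4 are possible by Lagrange.
The subgroups of order 4 are: {e, r^3, r^2s, r^5s}; {e, r^3, s, r^3s}; {e, r^3, rs, r^4s}.
So G has 3 subgroups of order 4.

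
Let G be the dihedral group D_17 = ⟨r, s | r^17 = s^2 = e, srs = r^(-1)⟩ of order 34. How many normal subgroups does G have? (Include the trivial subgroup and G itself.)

G has 20 subgroups. Checking conjugation-invariance by order — order 1: 1/1 normal; order 2: 0/17 normal; order 17: 1/1 normal; order 34: 1/1 normal.
Total normal subgroups: 3.

3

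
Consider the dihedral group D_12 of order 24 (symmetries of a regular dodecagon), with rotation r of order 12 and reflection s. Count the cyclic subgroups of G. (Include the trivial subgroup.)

18

Each element a generates a cyclic subgroup ⟨a⟩; distinct elements may generate the same one (a cyclic group of order d has φ(d) generators).
Cyclic subgroups by order — order 1: 1; order 2: 13; order 3: 1; order 4: 1; order 6: 1; order 12: 1.
Total: 18.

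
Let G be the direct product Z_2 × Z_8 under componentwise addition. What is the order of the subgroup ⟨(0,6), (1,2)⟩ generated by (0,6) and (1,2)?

8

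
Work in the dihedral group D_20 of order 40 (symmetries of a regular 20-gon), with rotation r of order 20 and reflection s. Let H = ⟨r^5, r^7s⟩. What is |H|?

8

|⟨r^5⟩| = 4 and |⟨r^7s⟩| = 2, so |H| is a multiple of lcm(4, 2) = 4 and divides |G| = 40.
Closing under the operation: H = {e, r^5, r^10, r^15, r^2s, r^7s, r^12s, r^17s}, so |H| = 8.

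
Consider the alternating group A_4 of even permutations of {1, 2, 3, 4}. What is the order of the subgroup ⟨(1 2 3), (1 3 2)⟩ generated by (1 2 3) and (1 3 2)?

|⟨(1 2 3)⟩| = 3 and |⟨(1 3 2)⟩| = 3, so |H| is a multiple of lcm(3, 3) = 3 and divides |G| = 12.
Closing under the operation: H = {e, (1 2 3), (1 3 2)}, so |H| = 3.

3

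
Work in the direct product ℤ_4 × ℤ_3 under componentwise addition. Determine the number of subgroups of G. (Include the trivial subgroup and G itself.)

|G| = 12, so by Lagrange every subgroup order divides 12. Divisors: 1, 2, 3, 4, 6, 12.
Subgroups by order — order 1: 1; order 2: 1; order 3: 1; order 4: 1; order 6: 1; order 12: 1.
Total: 1 + 1 + 1 + 1 + 1 + 1 = 6.

6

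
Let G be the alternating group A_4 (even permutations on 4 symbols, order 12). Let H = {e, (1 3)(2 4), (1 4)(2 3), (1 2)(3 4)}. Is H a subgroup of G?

|H| = 4 divides |G| = 12, consistent with Lagrange.
H contains the identity, every element's inverse is in H, and H is closed under ∘: it is a subgroup.

Yes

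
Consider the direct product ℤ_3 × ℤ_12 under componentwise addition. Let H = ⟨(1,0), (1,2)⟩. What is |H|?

|⟨(1,0)⟩| = 3 and |⟨(1,2)⟩| = 6, so |H| is a multiple of lcm(3, 6) = 6 and divides |G| = 36.
Closing under the operation: H = {(0,0), (0,2), (0,4), (0,6), (0,8), (0,10), (1,0), (1,2), (1,4), (1,6), (1,8), (1,10), (2,0), (2,2), (2,4), (2,6), (2,8), (2,10)}, so |H| = 18.

18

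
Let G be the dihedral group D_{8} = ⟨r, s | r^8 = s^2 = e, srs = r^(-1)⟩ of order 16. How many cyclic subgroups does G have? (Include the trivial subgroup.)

Each element a generates a cyclic subgroup ⟨a⟩; distinct elements may generate the same one (a cyclic group of order d has φ(d) generators).
Cyclic subgroups by order — order 1: 1; order 2: 9; order 4: 1; order 8: 1.
Total: 12.

12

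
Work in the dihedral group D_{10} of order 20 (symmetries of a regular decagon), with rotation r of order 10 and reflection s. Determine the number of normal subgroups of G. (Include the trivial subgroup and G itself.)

7

G has 22 subgroups. Checking conjugation-invariance by order — order 1: 1/1 normal; order 2: 1/11 normal; order 4: 0/5 normal; order 5: 1/1 normal; order 10: 3/3 normal; order 20: 1/1 normal.
Total normal subgroups: 7.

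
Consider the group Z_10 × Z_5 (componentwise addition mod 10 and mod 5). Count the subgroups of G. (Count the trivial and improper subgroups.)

16

|G| = 50, so by Lagrange every subgroup order divides 50. Divisors: 1, 2, 5, 10, 25, 50.
Subgroups by order — order 1: 1; order 2: 1; order 5: 6; order 10: 6; order 25: 1; order 50: 1.
Total: 1 + 1 + 6 + 6 + 1 + 1 = 16.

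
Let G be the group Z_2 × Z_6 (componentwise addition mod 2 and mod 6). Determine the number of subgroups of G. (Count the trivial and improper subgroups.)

10

|G| = 12, so by Lagrange every subgroup order divides 12. Divisors: 1, 2, 3, 4, 6, 12.
Subgroups by order — order 1: 1; order 2: 3; order 3: 1; order 4: 1; order 6: 3; order 12: 1.
Total: 1 + 3 + 1 + 1 + 3 + 1 = 10.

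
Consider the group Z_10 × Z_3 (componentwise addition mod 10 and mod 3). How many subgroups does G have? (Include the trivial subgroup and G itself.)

|G| = 30, so by Lagrange every subgroup order divides 30. Divisors: 1, 2, 3, 5, 6, 10, 15, 30.
Subgroups by order — order 1: 1; order 2: 1; order 3: 1; order 5: 1; order 6: 1; order 10: 1; order 15: 1; order 30: 1.
Total: 1 + 1 + 1 + 1 + 1 + 1 + 1 + 1 = 8.

8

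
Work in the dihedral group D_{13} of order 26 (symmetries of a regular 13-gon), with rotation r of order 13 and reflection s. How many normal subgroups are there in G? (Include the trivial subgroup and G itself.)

G has 16 subgroups. Checking conjugation-invariance by order — order 1: 1/1 normal; order 2: 0/13 normal; order 13: 1/1 normal; order 26: 1/1 normal.
Total normal subgroups: 3.

3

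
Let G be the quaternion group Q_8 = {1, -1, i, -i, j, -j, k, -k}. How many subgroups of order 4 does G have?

3

|G| = 8 and 4 | 8, so subgroups of order 4 are possible by Lagrange.
The subgroups of order 4 are: {1, -1, i, -i}; {1, -1, j, -j}; {1, -1, k, -k}.
So G has 3 subgroups of order 4.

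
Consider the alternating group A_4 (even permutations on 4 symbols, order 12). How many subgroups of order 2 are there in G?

|G| = 12 and 2 | 12, so subgroups of order 2 are possible by Lagrange.
The subgroups of order 2 are: {e, (1 2)(3 4)}; {e, (1 3)(2 4)}; {e, (1 4)(2 3)}.
So G has 3 subgroups of order 2.

3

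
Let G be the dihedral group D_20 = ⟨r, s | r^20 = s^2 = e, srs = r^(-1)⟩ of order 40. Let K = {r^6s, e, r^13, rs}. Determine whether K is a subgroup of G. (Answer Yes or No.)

r^13 ∈ K but its inverse r^7 ∉ K, so K is not a subgroup.

No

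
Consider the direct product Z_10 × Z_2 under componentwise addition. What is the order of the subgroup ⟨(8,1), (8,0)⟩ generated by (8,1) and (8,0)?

|⟨(8,1)⟩| = 10 and |⟨(8,0)⟩| = 5, so |H| is a multiple of lcm(10, 5) = 10 and divides |G| = 20.
Closing under the operation: H = {(0,0), (0,1), (2,0), (2,1), (4,0), (4,1), (6,0), (6,1), (8,0), (8,1)}, so |H| = 10.

10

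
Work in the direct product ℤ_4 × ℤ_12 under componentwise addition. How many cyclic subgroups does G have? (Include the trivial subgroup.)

20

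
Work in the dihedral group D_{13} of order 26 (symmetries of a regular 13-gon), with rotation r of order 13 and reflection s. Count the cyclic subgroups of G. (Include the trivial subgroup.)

Group the elements of G by the cyclic subgroup they generate; each cyclic subgroup of order d accounts for φ(d) elements.
Cyclic subgroups by order — order 1: 1; order 2: 13; order 13: 1.
Total: 15.

15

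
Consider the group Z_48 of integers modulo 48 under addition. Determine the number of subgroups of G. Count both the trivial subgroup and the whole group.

A cyclic group of order 48 has exactly one subgroup for each divisor of 48.
Divisors of 48: 1, 2, 3, 4, 6, 8, 12, 16, 24, 48.
So Z_48 has 10 subgroups.

10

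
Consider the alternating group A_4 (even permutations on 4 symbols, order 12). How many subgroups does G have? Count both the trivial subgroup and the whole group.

10

|G| = 12, so by Lagrange every subgroup order divides 12. Divisors: 1, 2, 3, 4, 6, 12.
Subgroups by order — order 1: 1; order 2: 3; order 3: 4; order 4: 1; order 6: 0; order 12: 1.
Total: 1 + 3 + 4 + 1 + 0 + 1 = 10.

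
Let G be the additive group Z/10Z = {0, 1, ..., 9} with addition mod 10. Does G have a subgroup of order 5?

5 | 10. A subgroup of order 5 is {0, 2, 4, 6, 8}.

Yes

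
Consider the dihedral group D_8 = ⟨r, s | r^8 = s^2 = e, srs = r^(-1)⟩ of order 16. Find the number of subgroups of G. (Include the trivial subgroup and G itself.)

|G| = 16, so by Lagrange every subgroup order divides 16. Divisors: 1, 2, 4, 8, 16.
Subgroups by order — order 1: 1; order 2: 9; order 4: 5; order 8: 3; order 16: 1.
Total: 1 + 9 + 5 + 3 + 1 = 19.

19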